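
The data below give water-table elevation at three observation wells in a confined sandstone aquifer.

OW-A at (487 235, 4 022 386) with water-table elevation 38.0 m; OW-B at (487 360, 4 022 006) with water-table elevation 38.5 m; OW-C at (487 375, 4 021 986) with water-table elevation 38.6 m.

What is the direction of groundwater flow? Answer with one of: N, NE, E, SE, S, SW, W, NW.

With h = a·x + b·y + c and OW-A as origin, the differences give:
  125·a + (-380)·b = +0.5
  140·a + (-400)·b = +0.6
Eliminate b (×(-400) and ×(-380), subtract): 3200·a = 28.00 → a = ∂h/∂x = +0.008750
Back-substitute: b = ∂h/∂y = +0.001563.
Flow = −∇h = (-0.008750 east, -0.001563 north), which points west.

W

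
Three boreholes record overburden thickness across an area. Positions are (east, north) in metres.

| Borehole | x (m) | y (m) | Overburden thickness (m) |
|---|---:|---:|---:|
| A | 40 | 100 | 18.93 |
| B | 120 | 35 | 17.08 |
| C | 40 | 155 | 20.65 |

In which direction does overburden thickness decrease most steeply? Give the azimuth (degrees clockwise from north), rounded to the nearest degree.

Taking A as reference: B−A = (80, -65, -1.85); C−A = (0, 55, +1.72).
Solve a·Δx + b·Δy = Δd: det = 80·55 − 0·(-65) = 4400.
∂d/∂x = [(-1.85)·55 − (+1.72)·(-65)] / 4400 = +0.002284
∂d/∂y = [80·(+1.72) − 0·(-1.85)] / 4400 = +0.03127
Steepest decrease is along −∇f: components (-0.002284 E, -0.03127 N).
Azimuth = atan2(-0.002284, -0.03127) = 184.2° ≈ 184°.

184°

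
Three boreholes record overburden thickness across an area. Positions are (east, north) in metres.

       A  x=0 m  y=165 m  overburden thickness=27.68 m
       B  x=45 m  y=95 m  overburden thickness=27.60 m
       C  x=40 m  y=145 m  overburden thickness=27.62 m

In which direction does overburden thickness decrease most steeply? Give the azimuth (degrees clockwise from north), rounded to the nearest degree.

101°

With d = a·x + b·y + c and A as origin, the differences give:
  45·a + (-70)·b = -0.08
  40·a + (-20)·b = -0.06
Eliminate b (×(-20) and ×(-70), subtract): 1900·a = -2.600 → a = ∂d/∂x = -0.001368
Back-substitute: b = ∂d/∂y = +0.0002632.
Steepest decrease is along −∇f: components (+0.001368 E, -0.0002632 N).
Azimuth = atan2(+0.001368, -0.0002632) = 100.9° ≈ 101°.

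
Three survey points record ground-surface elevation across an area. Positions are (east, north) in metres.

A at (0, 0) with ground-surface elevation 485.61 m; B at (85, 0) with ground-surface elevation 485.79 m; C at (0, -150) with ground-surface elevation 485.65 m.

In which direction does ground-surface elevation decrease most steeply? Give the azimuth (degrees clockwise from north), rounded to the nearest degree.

∂z/∂x = (485.79 − 485.61) / (85 − 0) = +0.002118
∂z/∂y = (485.65 − 485.61) / (-150 − 0) = -0.0002667
Steepest decrease is along −∇f: components (-0.002118 E, +0.0002667 N).
Azimuth = atan2(-0.002118, +0.0002667) = 277.2° ≈ 277°.

277°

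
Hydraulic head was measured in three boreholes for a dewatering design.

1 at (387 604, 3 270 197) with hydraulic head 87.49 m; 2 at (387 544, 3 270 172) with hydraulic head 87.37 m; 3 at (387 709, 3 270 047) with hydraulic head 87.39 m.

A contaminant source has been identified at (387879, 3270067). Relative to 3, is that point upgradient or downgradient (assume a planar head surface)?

upgradient

With h = a·x + b·y + c and 1 as origin, the differences give:
  (-60)·a + (-25)·b = -0.12
  105·a + (-150)·b = -0.10
Eliminate b (×(-150) and ×(-25), subtract): 11625·a = 15.500 → a = ∂h/∂x = +0.001333
Back-substitute: b = ∂h/∂y = +0.001600.
Head at (387879, 3270067) = 87.49 + (+0.001333)·(275) + (+0.001600)·(-130) = 87.65 m.
That is higher than the 87.39 m at 3, so the point is upgradient.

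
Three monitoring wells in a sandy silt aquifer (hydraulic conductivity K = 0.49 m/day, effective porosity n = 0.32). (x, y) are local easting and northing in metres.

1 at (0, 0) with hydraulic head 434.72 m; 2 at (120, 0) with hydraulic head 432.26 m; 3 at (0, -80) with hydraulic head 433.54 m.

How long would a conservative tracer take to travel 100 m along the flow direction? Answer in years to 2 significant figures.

7.1 years

∂h/∂x = (432.26 − 434.72) / (120 − 0) = -0.02050
∂h/∂y = (433.54 − 434.72) / (-80 − 0) = +0.01475
|∇h| = √(-0.02050² + 0.01475²) = 0.02525
Seepage velocity v = K·i/n = 0.49 × 0.02525 / 0.32 = 0.03866 m/day.
t = 100 / 0.03866 = 2587 days = 7.08 years.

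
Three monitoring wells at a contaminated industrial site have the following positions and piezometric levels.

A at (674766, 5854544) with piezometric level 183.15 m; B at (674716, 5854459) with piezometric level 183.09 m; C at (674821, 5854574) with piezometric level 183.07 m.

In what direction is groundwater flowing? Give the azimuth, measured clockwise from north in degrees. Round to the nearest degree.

Differences from A: to B (Δx, Δy, Δh) = (-50, -85, -0.06); to C = (55, 30, -0.08).
Solve a·Δx + b·Δy = Δh: det = (-50)·30 − 55·(-85) = 3175.
∂h/∂x = [(-0.06)·30 − (-0.08)·(-85)] / 3175 = -0.002709
∂h/∂y = [(-50)·(-0.08) − 55·(-0.06)] / 3175 = +0.002299
Flow direction (−∇h) has components (+0.002709 E, -0.002299 N).
Azimuth = atan2(E, N) = atan2(+0.002709, -0.002299) = 130.3° ≈ 130°.

130°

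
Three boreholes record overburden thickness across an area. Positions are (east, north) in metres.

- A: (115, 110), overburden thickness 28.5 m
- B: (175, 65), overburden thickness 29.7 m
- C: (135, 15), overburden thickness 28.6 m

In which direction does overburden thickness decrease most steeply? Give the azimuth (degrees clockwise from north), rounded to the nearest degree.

261°

With d = a·x + b·y + c and A as origin, the differences give:
  60·a + (-45)·b = +1.2
  20·a + (-95)·b = +0.1
Eliminate b (×(-95) and ×(-45), subtract): -4800·a = -109.50 → a = ∂d/∂x = +0.02281
Back-substitute: b = ∂d/∂y = +0.003750.
Steepest decrease is along −∇f: components (-0.02281 E, -0.003750 N).
Azimuth = atan2(-0.02281, -0.003750) = 260.7° ≈ 261°.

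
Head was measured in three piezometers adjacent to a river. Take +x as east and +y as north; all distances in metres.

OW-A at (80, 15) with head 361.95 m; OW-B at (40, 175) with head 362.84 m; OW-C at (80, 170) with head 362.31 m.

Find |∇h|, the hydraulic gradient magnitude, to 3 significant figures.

0.0132

Differences from OW-A: to OW-B (Δx, Δy, Δh) = (-40, 160, +0.89); to OW-C = (0, 155, +0.36).
Solve a·Δx + b·Δy = Δh: det = (-40)·155 − 0·160 = -6200.
∂h/∂x = [(+0.89)·155 − (+0.36)·160] / -6200 = -0.01296
∂h/∂y = [(-40)·(+0.36) − 0·(+0.89)] / -6200 = +0.002323
|∇h| = √(-0.01296² + 0.002323²) = 0.01317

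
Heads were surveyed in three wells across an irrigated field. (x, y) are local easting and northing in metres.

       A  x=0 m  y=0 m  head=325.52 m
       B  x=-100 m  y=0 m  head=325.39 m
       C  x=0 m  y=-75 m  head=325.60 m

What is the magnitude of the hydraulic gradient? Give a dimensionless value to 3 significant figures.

∂h/∂x = (325.39 − 325.52) / (-100 − 0) = +0.001300
∂h/∂y = (325.60 − 325.52) / (-75 − 0) = -0.001067
|∇h| = √(0.001300² + -0.001067²) = 0.001682

0.00168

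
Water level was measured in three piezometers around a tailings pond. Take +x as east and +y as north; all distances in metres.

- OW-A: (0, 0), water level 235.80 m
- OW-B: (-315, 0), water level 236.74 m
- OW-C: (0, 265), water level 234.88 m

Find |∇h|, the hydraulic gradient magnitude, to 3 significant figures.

∂h/∂x = (236.74 − 235.80) / (-315 − 0) = -0.002984
∂h/∂y = (234.88 − 235.80) / (265 − 0) = -0.003472
|∇h| = √(-0.002984² + -0.003472²) = 0.004578

0.00458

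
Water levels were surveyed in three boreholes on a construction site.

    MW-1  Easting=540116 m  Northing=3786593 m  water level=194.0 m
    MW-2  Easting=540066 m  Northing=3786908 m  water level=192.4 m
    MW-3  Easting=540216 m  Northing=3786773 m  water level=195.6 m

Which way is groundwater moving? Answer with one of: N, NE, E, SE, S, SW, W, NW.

With h = a·x + b·y + c and MW-1 as origin, the differences give:
  (-50)·a + 315·b = -1.6
  100·a + 180·b = +1.6
Eliminate b (×180 and ×315, subtract): -40500·a = -792.00 → a = ∂h/∂x = +0.01956
Back-substitute: b = ∂h/∂y = -0.001975.
Flow = −∇h = (-0.01956 east, +0.001975 north), which points west.

W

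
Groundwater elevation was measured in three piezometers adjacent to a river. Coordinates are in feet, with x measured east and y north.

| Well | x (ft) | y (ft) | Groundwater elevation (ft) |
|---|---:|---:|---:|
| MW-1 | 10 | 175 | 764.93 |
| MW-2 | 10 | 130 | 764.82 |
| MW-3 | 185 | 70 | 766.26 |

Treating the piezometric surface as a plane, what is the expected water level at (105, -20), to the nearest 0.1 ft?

765.3 ft

Differences from MW-1: to MW-2 (Δx, Δy, Δh) = (0, -45, -0.11); to MW-3 = (175, -105, +1.33).
Determinant of the coordinate differences = 0·(-105) − 175·(-45) = 7875.
∂h/∂x = [(-0.11)·(-105) − (+1.33)·(-45)] / 7875 = +0.009067
∂h/∂y = [0·(+1.33) − 175·(-0.11)] / 7875 = +0.002444
h(105, -20) = 764.93 + (+0.009067)·(95) + (+0.002444)·(-195) = 764.93 +0.861 -0.477 = 765.315 ft.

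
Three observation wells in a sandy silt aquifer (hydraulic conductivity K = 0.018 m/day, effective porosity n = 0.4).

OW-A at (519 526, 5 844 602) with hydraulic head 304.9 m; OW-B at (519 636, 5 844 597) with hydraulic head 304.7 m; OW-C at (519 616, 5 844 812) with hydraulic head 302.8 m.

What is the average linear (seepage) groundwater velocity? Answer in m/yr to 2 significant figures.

0.15 m/yr

Differences from OW-A: to OW-B (Δx, Δy, Δh) = (110, -5, -0.2); to OW-C = (90, 210, -2.1).
Solve a·Δx + b·Δy = Δh: det = 110·210 − 90·(-5) = 23550.
∂h/∂x = [(-0.2)·210 − (-2.1)·(-5)] / 23550 = -0.002229
∂h/∂y = [110·(-2.1) − 90·(-0.2)] / 23550 = -0.009045
|∇h| = √(-0.002229² + -0.009045²) = 0.009316
Seepage velocity v = K·i/n = 0.018 × 0.009316 / 0.4 = 0.0004192 m/day = 0.1531 m/yr.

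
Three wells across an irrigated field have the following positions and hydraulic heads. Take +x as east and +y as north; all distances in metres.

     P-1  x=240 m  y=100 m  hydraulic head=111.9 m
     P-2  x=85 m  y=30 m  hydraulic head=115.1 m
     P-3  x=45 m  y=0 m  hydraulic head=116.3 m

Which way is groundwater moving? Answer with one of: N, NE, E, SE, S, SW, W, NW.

Taking P-1 as reference: P-2−P-1 = (-155, -70, +3.2); P-3−P-1 = (-195, -100, +4.4).
Determinant of the coordinate differences = (-155)·(-100) − (-195)·(-70) = 1850.
∂h/∂x = [(+3.2)·(-100) − (+4.4)·(-70)] / 1850 = -0.006486
∂h/∂y = [(-155)·(+4.4) − (-195)·(+3.2)] / 1850 = -0.03135
Flow = −∇h = (+0.006486 east, +0.03135 north), which points north.

N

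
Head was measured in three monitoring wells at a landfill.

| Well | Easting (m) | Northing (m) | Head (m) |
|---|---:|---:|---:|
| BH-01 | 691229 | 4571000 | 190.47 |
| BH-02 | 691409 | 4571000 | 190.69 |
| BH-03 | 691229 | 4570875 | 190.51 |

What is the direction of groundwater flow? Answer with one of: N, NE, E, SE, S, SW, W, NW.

∂h/∂x = (190.69 − 190.47) / (691409 − 691229) = +0.001222
∂h/∂y = (190.51 − 190.47) / (4570875 − 4571000) = -0.0003200
Flow = −∇h = (-0.001222 east, +0.0003200 north), which points west.

W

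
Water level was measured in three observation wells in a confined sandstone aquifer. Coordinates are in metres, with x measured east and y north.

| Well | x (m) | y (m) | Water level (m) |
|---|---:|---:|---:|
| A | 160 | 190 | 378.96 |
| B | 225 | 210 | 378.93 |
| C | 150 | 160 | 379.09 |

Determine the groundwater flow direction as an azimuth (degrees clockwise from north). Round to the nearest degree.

348°

With h = a·x + b·y + c and A as origin, the differences give:
  65·a + 20·b = -0.03
  (-10)·a + (-30)·b = +0.13
Eliminate b (×(-30) and ×20, subtract): -1750·a = -1.700 → a = ∂h/∂x = +0.0009714
Back-substitute: b = ∂h/∂y = -0.004657.
Flow direction (−∇h) has components (-0.0009714 E, +0.004657 N).
Azimuth = atan2(E, N) = atan2(-0.0009714, +0.004657) = 348.2° ≈ 348°.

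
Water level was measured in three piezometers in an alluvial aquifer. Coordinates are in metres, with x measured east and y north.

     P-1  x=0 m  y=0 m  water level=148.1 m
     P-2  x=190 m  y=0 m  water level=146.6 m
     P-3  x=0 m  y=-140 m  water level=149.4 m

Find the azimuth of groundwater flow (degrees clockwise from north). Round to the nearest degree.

∂h/∂x = (146.6 − 148.1) / (190 − 0) = -0.007895
∂h/∂y = (149.4 − 148.1) / (-140 − 0) = -0.009286
Flow direction (−∇h) has components (+0.007895 E, +0.009286 N).
Azimuth = atan2(E, N) = atan2(+0.007895, +0.009286) = 40.4° ≈ 040°.

040°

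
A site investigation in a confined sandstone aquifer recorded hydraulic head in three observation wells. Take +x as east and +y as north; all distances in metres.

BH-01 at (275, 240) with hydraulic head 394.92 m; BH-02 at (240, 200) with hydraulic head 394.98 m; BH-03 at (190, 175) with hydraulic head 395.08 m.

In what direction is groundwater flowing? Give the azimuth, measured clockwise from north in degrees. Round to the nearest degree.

Taking BH-01 as reference: BH-02−BH-01 = (-35, -40, +0.06); BH-03−BH-01 = (-85, -65, +0.16).
Solve a·Δx + b·Δy = Δh: det = (-35)·(-65) − (-85)·(-40) = -1125.
∂h/∂x = [(+0.06)·(-65) − (+0.16)·(-40)] / -1125 = -0.002222
∂h/∂y = [(-35)·(+0.16) − (-85)·(+0.06)] / -1125 = +0.0004444
Flow direction (−∇h) has components (+0.002222 E, -0.0004444 N).
Azimuth = atan2(E, N) = atan2(+0.002222, -0.0004444) = 101.3° ≈ 101°.

101°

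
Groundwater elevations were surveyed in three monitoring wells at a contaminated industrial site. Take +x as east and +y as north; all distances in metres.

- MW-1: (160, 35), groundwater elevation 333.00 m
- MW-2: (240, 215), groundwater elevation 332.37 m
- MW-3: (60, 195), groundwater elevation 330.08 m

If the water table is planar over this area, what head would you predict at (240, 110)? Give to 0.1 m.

Differences from MW-1: to MW-2 (Δx, Δy, Δh) = (80, 180, -0.63); to MW-3 = (-100, 160, -2.92).
Determinant of the coordinate differences = 80·160 − (-100)·180 = 30800.
∂h/∂x = [(-0.63)·160 − (-2.92)·180] / 30800 = +0.01379
∂h/∂y = [80·(-2.92) − (-100)·(-0.63)] / 30800 = -0.009630
h(240, 110) = 333.00 + (+0.01379)·(80) + (-0.009630)·(75) = 333.00 +1.103 -0.722 = 333.381 m.

333.4 m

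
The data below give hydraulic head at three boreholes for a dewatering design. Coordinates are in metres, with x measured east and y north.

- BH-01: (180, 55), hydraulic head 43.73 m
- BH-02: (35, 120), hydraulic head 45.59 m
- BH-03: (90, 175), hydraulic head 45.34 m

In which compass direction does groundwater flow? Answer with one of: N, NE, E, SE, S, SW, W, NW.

Differences from BH-01: to BH-02 (Δx, Δy, Δh) = (-145, 65, +1.86); to BH-03 = (-90, 120, +1.61).
Determinant of the coordinate differences = (-145)·120 − (-90)·65 = -11550.
∂h/∂x = [(+1.86)·120 − (+1.61)·65] / -11550 = -0.01026
∂h/∂y = [(-145)·(+1.61) − (-90)·(+1.86)] / -11550 = +0.005719
Flow = −∇h = (+0.01026 east, -0.005719 north), which points southeast.

SE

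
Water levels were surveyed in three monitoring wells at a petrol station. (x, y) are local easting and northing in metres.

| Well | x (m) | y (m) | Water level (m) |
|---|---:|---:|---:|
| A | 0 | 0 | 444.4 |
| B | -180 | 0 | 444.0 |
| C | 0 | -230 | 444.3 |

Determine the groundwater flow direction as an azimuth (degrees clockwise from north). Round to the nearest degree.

259°

∂h/∂x = (444.0 − 444.4) / (-180 − 0) = +0.002222
∂h/∂y = (444.3 − 444.4) / (-230 − 0) = +0.0004348
Flow direction (−∇h) has components (-0.002222 E, -0.0004348 N).
Azimuth = atan2(E, N) = atan2(-0.002222, -0.0004348) = 258.9° ≈ 259°.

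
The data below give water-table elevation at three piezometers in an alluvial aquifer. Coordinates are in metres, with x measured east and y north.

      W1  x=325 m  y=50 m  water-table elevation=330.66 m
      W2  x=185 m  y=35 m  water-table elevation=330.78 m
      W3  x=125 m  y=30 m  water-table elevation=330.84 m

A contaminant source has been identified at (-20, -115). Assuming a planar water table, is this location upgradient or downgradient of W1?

Taking W1 as reference: W2−W1 = (-140, -15, +0.12); W3−W1 = (-200, -20, +0.18).
Determinant of the coordinate differences = (-140)·(-20) − (-200)·(-15) = -200.
∂h/∂x = [(+0.12)·(-20) − (+0.18)·(-15)] / -200 = -0.001500
∂h/∂y = [(-140)·(+0.18) − (-200)·(+0.12)] / -200 = +0.006000
Head at (-20, -115) = 330.66 + (-0.001500)·(-345) + (+0.006000)·(-165) = 330.19 m.
That is lower than the 330.66 m at W1, so the point is downgradient.

downgradient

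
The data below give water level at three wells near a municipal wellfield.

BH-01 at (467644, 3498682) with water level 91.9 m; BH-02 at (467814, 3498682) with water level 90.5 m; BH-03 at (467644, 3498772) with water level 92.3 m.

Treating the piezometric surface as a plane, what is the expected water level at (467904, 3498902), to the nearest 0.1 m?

∂h/∂x = (90.5 − 91.9) / (467814 − 467644) = -0.008235
∂h/∂y = (92.3 − 91.9) / (3498772 − 3498682) = +0.004444
h(467904, 3498902) = 91.9 + (-0.008235)·(260) + (+0.004444)·(220) = 91.9 -2.141 +0.978 = 90.737 m.

90.7 m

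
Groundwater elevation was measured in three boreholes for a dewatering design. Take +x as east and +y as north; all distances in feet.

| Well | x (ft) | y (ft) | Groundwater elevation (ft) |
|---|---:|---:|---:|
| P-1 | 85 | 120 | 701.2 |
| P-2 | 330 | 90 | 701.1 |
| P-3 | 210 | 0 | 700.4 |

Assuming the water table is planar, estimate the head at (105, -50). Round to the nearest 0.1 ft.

700.0 ft

Taking P-1 as reference: P-2−P-1 = (245, -30, -0.1); P-3−P-1 = (125, -120, -0.8).
Determinant of the coordinate differences = 245·(-120) − 125·(-30) = -25650.
∂h/∂x = [(-0.1)·(-120) − (-0.8)·(-30)] / -25650 = +0.0004678
∂h/∂y = [245·(-0.8) − 125·(-0.1)] / -25650 = +0.007154
h(105, -50) = 701.2 + (+0.0004678)·(20) + (+0.007154)·(-170) = 701.2 +0.009 -1.216 = 699.993 ft.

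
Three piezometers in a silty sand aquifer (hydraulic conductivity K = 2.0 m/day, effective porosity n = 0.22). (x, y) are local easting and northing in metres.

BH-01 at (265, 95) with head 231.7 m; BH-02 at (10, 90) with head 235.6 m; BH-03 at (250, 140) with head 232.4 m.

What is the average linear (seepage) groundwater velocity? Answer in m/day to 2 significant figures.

0.17 m/day

Taking BH-01 as reference: BH-02−BH-01 = (-255, -5, +3.9); BH-03−BH-01 = (-15, 45, +0.7).
Determinant of the coordinate differences = (-255)·45 − (-15)·(-5) = -11550.
∂h/∂x = [(+3.9)·45 − (+0.7)·(-5)] / -11550 = -0.01550
∂h/∂y = [(-255)·(+0.7) − (-15)·(+3.9)] / -11550 = +0.01039
|∇h| = √(-0.01550² + 0.01039²) = 0.01866
Seepage velocity v = K·i/n = 2.0 × 0.01866 / 0.22 = 0.1696 m/day.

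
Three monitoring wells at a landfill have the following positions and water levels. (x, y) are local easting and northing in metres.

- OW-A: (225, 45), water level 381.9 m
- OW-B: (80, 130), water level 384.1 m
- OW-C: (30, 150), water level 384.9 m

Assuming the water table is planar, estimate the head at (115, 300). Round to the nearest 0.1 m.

With h = a·x + b·y + c and OW-A as origin, the differences give:
  (-145)·a + 85·b = +2.2
  (-195)·a + 105·b = +3.0
Eliminate b (×105 and ×85, subtract): 1350·a = -24.00 → a = ∂h/∂x = -0.01778
Back-substitute: b = ∂h/∂y = -0.004444.
h(115, 300) = 381.9 + (-0.01778)·(-110) + (-0.004444)·(255) = 381.9 +1.956 -1.133 = 382.722 m.

382.7 m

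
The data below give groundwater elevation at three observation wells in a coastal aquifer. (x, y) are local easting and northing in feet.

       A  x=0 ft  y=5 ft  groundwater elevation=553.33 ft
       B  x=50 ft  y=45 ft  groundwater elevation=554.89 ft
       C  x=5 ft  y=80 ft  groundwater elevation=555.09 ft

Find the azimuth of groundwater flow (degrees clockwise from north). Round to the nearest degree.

210°

Taking A as reference: B−A = (50, 40, +1.56); C−A = (5, 75, +1.76).
Solve a·Δx + b·Δy = Δh: det = 50·75 − 5·40 = 3550.
∂h/∂x = [(+1.56)·75 − (+1.76)·40] / 3550 = +0.01313
∂h/∂y = [50·(+1.76) − 5·(+1.56)] / 3550 = +0.02259
Flow direction (−∇h) has components (-0.01313 E, -0.02259 N).
Azimuth = atan2(E, N) = atan2(-0.01313, -0.02259) = 210.2° ≈ 210°.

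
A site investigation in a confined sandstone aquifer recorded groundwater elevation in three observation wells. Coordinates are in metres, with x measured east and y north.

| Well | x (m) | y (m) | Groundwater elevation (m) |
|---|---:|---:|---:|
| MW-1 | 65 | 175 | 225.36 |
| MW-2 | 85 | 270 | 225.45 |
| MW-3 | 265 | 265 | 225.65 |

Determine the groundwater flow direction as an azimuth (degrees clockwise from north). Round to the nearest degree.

Taking MW-1 as reference: MW-2−MW-1 = (20, 95, +0.09); MW-3−MW-1 = (200, 90, +0.29).
Determinant of the coordinate differences = 20·90 − 200·95 = -17200.
∂h/∂x = [(+0.09)·90 − (+0.29)·95] / -17200 = +0.001131
∂h/∂y = [20·(+0.29) − 200·(+0.09)] / -17200 = +0.0007093
Flow direction (−∇h) has components (-0.001131 E, -0.0007093 N).
Azimuth = atan2(E, N) = atan2(-0.001131, -0.0007093) = 237.9° ≈ 238°.

238°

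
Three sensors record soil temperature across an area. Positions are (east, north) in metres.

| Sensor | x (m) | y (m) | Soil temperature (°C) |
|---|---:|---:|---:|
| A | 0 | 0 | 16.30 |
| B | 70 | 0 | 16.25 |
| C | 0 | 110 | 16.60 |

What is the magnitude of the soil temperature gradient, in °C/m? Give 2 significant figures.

0.0028 °C/m

∂T/∂x = (16.25 − 16.30) / (70 − 0) = -0.0007143
∂T/∂y = (16.60 − 16.30) / (110 − 0) = +0.002727
|∇f| = √(-0.0007143² + 0.002727²) = 0.002819 °C/m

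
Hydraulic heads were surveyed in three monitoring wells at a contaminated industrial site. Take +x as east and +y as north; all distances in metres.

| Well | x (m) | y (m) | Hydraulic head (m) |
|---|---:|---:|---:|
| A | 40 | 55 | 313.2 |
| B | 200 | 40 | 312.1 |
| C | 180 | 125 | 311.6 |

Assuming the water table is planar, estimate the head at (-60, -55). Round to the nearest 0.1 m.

314.8 m

Taking A as reference: B−A = (160, -15, -1.1); C−A = (140, 70, -1.6).
Solve a·Δx + b·Δy = Δh: det = 160·70 − 140·(-15) = 13300.
∂h/∂x = [(-1.1)·70 − (-1.6)·(-15)] / 13300 = -0.007594
∂h/∂y = [160·(-1.6) − 140·(-1.1)] / 13300 = -0.007669
h(-60, -55) = 313.2 + (-0.007594)·(-100) + (-0.007669)·(-110) = 313.2 +0.759 +0.844 = 314.803 m.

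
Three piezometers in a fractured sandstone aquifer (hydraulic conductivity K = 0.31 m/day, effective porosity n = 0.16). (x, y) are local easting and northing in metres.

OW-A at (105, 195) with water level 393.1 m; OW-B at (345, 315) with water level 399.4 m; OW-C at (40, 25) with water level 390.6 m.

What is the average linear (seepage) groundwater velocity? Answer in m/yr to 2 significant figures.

17 m/yr

Differences from OW-A: to OW-B (Δx, Δy, Δh) = (240, 120, +6.3); to OW-C = (-65, -170, -2.5).
Solve a·Δx + b·Δy = Δh: det = 240·(-170) − (-65)·120 = -33000.
∂h/∂x = [(+6.3)·(-170) − (-2.5)·120] / -33000 = +0.02336
∂h/∂y = [240·(-2.5) − (-65)·(+6.3)] / -33000 = +0.005773
|∇h| = √(0.02336² + 0.005773²) = 0.02406
Seepage velocity v = K·i/n = 0.31 × 0.02406 / 0.16 = 0.04662 m/day = 17.03 m/yr.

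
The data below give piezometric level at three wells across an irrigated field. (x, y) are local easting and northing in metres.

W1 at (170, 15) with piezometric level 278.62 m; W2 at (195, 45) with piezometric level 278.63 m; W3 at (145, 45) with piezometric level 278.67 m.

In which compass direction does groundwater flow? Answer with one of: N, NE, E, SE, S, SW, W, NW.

SE

With h = a·x + b·y + c and W1 as origin, the differences give:
  25·a + 30·b = +0.01
  (-25)·a + 30·b = +0.05
Eliminate b (×30 and ×30, subtract): 1500·a = -1.200 → a = ∂h/∂x = -0.0008000
Back-substitute: b = ∂h/∂y = +0.001000.
Flow = −∇h = (+0.0008000 east, -0.001000 north), which points southeast.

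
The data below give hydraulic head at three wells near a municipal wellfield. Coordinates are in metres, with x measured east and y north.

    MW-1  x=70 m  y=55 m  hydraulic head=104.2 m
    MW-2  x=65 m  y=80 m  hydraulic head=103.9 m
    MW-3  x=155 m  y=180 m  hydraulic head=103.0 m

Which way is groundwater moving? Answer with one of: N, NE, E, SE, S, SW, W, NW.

Taking MW-1 as reference: MW-2−MW-1 = (-5, 25, -0.3); MW-3−MW-1 = (85, 125, -1.2).
Solve a·Δx + b·Δy = Δh: det = (-5)·125 − 85·25 = -2750.
∂h/∂x = [(-0.3)·125 − (-1.2)·25] / -2750 = +0.002727
∂h/∂y = [(-5)·(-1.2) − 85·(-0.3)] / -2750 = -0.01145
Flow = −∇h = (-0.002727 east, +0.01145 north), which points north.

N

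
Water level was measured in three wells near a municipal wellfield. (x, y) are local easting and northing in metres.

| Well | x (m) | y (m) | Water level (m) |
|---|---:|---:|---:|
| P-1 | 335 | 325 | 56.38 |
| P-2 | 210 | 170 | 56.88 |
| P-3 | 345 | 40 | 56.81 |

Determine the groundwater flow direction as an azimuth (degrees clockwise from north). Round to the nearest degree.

Taking P-1 as reference: P-2−P-1 = (-125, -155, +0.50); P-3−P-1 = (10, -285, +0.43).
Solve a·Δx + b·Δy = Δh: det = (-125)·(-285) − 10·(-155) = 37175.
∂h/∂x = [(+0.50)·(-285) − (+0.43)·(-155)] / 37175 = -0.002040
∂h/∂y = [(-125)·(+0.43) − 10·(+0.50)] / 37175 = -0.001580
Flow direction (−∇h) has components (+0.002040 E, +0.001580 N).
Azimuth = atan2(E, N) = atan2(+0.002040, +0.001580) = 52.2° ≈ 052°.

052°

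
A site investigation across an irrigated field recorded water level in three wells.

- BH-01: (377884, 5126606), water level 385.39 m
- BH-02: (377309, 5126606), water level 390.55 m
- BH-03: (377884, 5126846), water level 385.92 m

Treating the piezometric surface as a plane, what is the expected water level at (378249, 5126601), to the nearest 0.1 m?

382.1 m

∂h/∂x = (390.55 − 385.39) / (377309 − 377884) = -0.008974
∂h/∂y = (385.92 − 385.39) / (5126846 − 5126606) = +0.002208
h(378249, 5126601) = 385.39 + (-0.008974)·(365) + (+0.002208)·(-5) = 385.39 -3.275 -0.011 = 382.103 m.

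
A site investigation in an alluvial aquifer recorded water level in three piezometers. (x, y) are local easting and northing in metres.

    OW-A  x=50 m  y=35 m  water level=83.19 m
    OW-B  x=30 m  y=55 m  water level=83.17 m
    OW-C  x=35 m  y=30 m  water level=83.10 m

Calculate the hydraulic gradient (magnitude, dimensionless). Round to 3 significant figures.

Three-point gradient (reference OW-A): Δ to OW-B = (-20, 20, -0.02), Δ to OW-C = (-15, -5, -0.09).
∂h/∂x = +0.004750, ∂h/∂y = +0.003750 (det = 400).
|∇h| = √(0.004750² + 0.003750²) = 0.006052

0.00605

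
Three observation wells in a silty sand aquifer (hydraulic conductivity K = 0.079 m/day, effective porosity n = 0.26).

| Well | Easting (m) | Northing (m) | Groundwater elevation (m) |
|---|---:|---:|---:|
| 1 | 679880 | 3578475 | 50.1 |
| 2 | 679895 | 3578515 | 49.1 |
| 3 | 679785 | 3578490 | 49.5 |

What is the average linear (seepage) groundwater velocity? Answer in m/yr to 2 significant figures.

Differences from 1: to 2 (Δx, Δy, Δh) = (15, 40, -1.0); to 3 = (-95, 15, -0.6).
Solve a·Δx + b·Δy = Δh: det = 15·15 − (-95)·40 = 4025.
∂h/∂x = [(-1.0)·15 − (-0.6)·40] / 4025 = +0.002236
∂h/∂y = [15·(-0.6) − (-95)·(-1.0)] / 4025 = -0.02584
|∇h| = √(0.002236² + -0.02584²) = 0.02594
Seepage velocity v = K·i/n = 0.079 × 0.02594 / 0.26 = 0.007882 m/day = 2.879 m/yr.

2.9 m/yr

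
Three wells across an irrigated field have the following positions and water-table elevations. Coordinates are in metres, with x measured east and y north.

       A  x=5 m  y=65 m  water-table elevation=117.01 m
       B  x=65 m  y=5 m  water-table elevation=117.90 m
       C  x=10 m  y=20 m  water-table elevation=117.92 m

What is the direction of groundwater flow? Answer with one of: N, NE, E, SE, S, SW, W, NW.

Taking A as reference: B−A = (60, -60, +0.89); C−A = (5, -45, +0.91).
Determinant of the coordinate differences = 60·(-45) − 5·(-60) = -2400.
∂h/∂x = [(+0.89)·(-45) − (+0.91)·(-60)] / -2400 = -0.006062
∂h/∂y = [60·(+0.91) − 5·(+0.89)] / -2400 = -0.02090
Flow = −∇h = (+0.006062 east, +0.02090 north), which points north.

N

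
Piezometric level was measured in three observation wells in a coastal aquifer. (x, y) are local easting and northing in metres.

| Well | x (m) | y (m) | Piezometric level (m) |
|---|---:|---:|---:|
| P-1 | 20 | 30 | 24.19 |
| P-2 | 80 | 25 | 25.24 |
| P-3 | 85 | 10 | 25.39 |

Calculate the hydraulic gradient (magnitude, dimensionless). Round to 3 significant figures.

Taking P-1 as reference: P-2−P-1 = (60, -5, +1.05); P-3−P-1 = (65, -20, +1.20).
Determinant of the coordinate differences = 60·(-20) − 65·(-5) = -875.
∂h/∂x = [(+1.05)·(-20) − (+1.20)·(-5)] / -875 = +0.01714
∂h/∂y = [60·(+1.20) − 65·(+1.05)] / -875 = -0.004286
|∇h| = √(0.01714² + -0.004286²) = 0.01767

0.0177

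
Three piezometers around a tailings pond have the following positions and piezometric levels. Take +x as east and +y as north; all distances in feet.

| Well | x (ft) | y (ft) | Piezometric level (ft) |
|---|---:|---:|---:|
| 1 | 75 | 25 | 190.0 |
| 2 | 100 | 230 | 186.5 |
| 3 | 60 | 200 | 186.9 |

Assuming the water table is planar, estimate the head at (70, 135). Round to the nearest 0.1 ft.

Differences from 1: to 2 (Δx, Δy, Δh) = (25, 205, -3.5); to 3 = (-15, 175, -3.1).
Determinant of the coordinate differences = 25·175 − (-15)·205 = 7450.
∂h/∂x = [(-3.5)·175 − (-3.1)·205] / 7450 = +0.003087
∂h/∂y = [25·(-3.1) − (-15)·(-3.5)] / 7450 = -0.01745
h(70, 135) = 190.0 + (+0.003087)·(-5) + (-0.01745)·(110) = 190.0 -0.015 -1.919 = 188.065 ft.

188.1 ft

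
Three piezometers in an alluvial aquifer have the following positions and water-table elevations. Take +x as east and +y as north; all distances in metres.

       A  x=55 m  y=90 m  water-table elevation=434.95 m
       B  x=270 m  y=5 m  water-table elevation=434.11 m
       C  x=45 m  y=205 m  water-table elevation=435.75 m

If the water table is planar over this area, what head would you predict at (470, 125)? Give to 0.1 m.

434.7 m

With h = a·x + b·y + c and A as origin, the differences give:
  215·a + (-85)·b = -0.84
  (-10)·a + 115·b = +0.80
Eliminate b (×115 and ×(-85), subtract): 23875·a = -28.600 → a = ∂h/∂x = -0.001198
Back-substitute: b = ∂h/∂y = +0.006852.
h(470, 125) = 434.95 + (-0.001198)·(415) + (+0.006852)·(35) = 434.95 -0.497 +0.240 = 434.693 m.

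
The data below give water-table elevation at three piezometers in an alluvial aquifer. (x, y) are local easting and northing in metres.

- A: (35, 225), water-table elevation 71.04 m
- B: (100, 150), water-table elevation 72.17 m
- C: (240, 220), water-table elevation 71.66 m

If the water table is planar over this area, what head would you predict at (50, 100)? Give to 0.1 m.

72.7 m

With h = a·x + b·y + c and A as origin, the differences give:
  65·a + (-75)·b = +1.13
  205·a + (-5)·b = +0.62
Eliminate b (×(-5) and ×(-75), subtract): 15050·a = 40.850 → a = ∂h/∂x = +0.002714
Back-substitute: b = ∂h/∂y = -0.01271.
h(50, 100) = 71.04 + (+0.002714)·(15) + (-0.01271)·(-125) = 71.04 +0.041 +1.589 = 72.670 m.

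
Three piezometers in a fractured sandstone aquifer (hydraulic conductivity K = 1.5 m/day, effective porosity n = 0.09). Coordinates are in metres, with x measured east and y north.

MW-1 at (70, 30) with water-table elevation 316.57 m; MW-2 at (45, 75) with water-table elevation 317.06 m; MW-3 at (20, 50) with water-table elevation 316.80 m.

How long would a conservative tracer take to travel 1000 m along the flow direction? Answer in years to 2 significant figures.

15 years

Differences from MW-1: to MW-2 (Δx, Δy, Δh) = (-25, 45, +0.49); to MW-3 = (-50, 20, +0.23).
Determinant of the coordinate differences = (-25)·20 − (-50)·45 = 1750.
∂h/∂x = [(+0.49)·20 − (+0.23)·45] / 1750 = -0.0003143
∂h/∂y = [(-25)·(+0.23) − (-50)·(+0.49)] / 1750 = +0.01071
|∇h| = √(-0.0003143² + 0.01071²) = 0.01071
Seepage velocity v = K·i/n = 1.5 × 0.01071 / 0.09 = 0.1785 m/day.
t = 1000 / 0.1785 = 5602 days = 15.3 years.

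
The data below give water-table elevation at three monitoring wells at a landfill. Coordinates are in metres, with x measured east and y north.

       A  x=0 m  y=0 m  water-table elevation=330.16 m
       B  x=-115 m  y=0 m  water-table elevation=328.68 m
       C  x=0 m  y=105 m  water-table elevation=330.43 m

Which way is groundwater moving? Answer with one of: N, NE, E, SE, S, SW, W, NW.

W

∂h/∂x = (328.68 − 330.16) / (-115 − 0) = +0.01287
∂h/∂y = (330.43 − 330.16) / (105 − 0) = +0.002571
Flow = −∇h = (-0.01287 east, -0.002571 north), which points west.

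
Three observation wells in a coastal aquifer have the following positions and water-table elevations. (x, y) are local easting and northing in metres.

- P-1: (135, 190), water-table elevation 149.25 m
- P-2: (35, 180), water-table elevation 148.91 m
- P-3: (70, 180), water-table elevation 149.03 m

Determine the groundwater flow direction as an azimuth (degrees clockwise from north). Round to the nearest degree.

Taking P-1 as reference: P-2−P-1 = (-100, -10, -0.34); P-3−P-1 = (-65, -10, -0.22).
Determinant of the coordinate differences = (-100)·(-10) − (-65)·(-10) = 350.
∂h/∂x = [(-0.34)·(-10) − (-0.22)·(-10)] / 350 = +0.003429
∂h/∂y = [(-100)·(-0.22) − (-65)·(-0.34)] / 350 = -0.0002857
Flow direction (−∇h) has components (-0.003429 E, +0.0002857 N).
Azimuth = atan2(E, N) = atan2(-0.003429, +0.0002857) = 274.8° ≈ 275°.

275°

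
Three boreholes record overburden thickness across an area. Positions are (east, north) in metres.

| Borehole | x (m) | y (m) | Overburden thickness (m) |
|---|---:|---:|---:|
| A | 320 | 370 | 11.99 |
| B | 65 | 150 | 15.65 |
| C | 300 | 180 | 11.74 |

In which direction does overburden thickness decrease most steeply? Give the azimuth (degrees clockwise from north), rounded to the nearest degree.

100°

Three-point gradient (reference A): Δ to B = (-255, -220, +3.66), Δ to C = (-20, -190, -0.25).
∂d/∂x = -0.01704, ∂d/∂y = +0.003109 (det = 44050).
Steepest decrease is along −∇f: components (+0.01704 E, -0.003109 N).
Azimuth = atan2(+0.01704, -0.003109) = 100.3° ≈ 100°.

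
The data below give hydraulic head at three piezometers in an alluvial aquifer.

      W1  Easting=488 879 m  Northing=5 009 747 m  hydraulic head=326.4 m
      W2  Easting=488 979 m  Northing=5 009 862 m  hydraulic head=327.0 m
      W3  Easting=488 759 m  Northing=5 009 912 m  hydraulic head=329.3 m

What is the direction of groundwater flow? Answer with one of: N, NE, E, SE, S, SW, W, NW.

SE

Differences from W1: to W2 (Δx, Δy, Δh) = (100, 115, +0.6); to W3 = (-120, 165, +2.9).
Determinant of the coordinate differences = 100·165 − (-120)·115 = 30300.
∂h/∂x = [(+0.6)·165 − (+2.9)·115] / 30300 = -0.007739
∂h/∂y = [100·(+2.9) − (-120)·(+0.6)] / 30300 = +0.01195
Flow = −∇h = (+0.007739 east, -0.01195 north), which points southeast.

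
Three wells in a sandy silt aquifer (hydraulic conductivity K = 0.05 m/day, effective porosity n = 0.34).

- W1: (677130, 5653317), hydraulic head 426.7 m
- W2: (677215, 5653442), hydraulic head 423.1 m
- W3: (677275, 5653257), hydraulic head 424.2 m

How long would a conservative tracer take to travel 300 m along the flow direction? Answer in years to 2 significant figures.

210 years

With h = a·x + b·y + c and W1 as origin, the differences give:
  85·a + 125·b = -3.6
  145·a + (-60)·b = -2.5
Eliminate b (×(-60) and ×125, subtract): -23225·a = 528.50 → a = ∂h/∂x = -0.02276
Back-substitute: b = ∂h/∂y = -0.01333.
|∇h| = √(-0.02276² + -0.01333²) = 0.02638
Seepage velocity v = K·i/n = 0.05 × 0.02638 / 0.34 = 0.003879 m/day.
t = 300 / 0.003879 = 7.734e+04 days = 212 years.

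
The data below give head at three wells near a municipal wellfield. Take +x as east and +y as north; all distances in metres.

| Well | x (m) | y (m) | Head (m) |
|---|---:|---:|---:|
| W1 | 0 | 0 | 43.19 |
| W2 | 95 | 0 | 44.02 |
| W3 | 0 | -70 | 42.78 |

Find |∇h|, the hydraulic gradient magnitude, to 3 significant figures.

∂h/∂x = (44.02 − 43.19) / (95 − 0) = +0.008737
∂h/∂y = (42.78 − 43.19) / (-70 − 0) = +0.005857
|∇h| = √(0.008737² + 0.005857²) = 0.01052

0.0105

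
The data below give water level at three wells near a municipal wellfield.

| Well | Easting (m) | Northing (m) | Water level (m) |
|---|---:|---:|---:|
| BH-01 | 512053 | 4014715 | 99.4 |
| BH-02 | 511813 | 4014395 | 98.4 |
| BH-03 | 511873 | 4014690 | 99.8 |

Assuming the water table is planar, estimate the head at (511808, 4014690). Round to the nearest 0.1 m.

100.0 m

Differences from BH-01: to BH-02 (Δx, Δy, Δh) = (-240, -320, -1.0); to BH-03 = (-180, -25, +0.4).
Solve a·Δx + b·Δy = Δh: det = (-240)·(-25) − (-180)·(-320) = -51600.
∂h/∂x = [(-1.0)·(-25) − (+0.4)·(-320)] / -51600 = -0.002965
∂h/∂y = [(-240)·(+0.4) − (-180)·(-1.0)] / -51600 = +0.005349
h(511808, 4014690) = 99.4 + (-0.002965)·(-245) + (+0.005349)·(-25) = 99.4 +0.726 -0.134 = 99.993 m.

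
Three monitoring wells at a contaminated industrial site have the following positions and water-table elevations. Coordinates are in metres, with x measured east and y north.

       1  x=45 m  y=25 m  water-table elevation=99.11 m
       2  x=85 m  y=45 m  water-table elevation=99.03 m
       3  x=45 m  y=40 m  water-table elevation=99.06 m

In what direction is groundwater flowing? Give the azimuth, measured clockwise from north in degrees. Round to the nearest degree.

006°

With h = a·x + b·y + c and 1 as origin, the differences give:
  40·a + 20·b = -0.08
  0·a + 15·b = -0.05
Eliminate b (×15 and ×20, subtract): 600·a = -0.200 → a = ∂h/∂x = -0.0003333
Back-substitute: b = ∂h/∂y = -0.003333.
Flow direction (−∇h) has components (+0.0003333 E, +0.003333 N).
Azimuth = atan2(E, N) = atan2(+0.0003333, +0.003333) = 5.7° ≈ 006°.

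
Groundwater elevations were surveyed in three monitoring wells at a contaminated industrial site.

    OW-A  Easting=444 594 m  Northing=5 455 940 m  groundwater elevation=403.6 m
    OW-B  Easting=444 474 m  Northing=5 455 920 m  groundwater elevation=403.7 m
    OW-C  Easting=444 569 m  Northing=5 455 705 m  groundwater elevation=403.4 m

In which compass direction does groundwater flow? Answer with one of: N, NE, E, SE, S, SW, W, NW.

With h = a·x + b·y + c and OW-A as origin, the differences give:
  (-120)·a + (-20)·b = +0.1
  (-25)·a + (-235)·b = -0.2
Eliminate b (×(-235) and ×(-20), subtract): 27700·a = -27.50 → a = ∂h/∂x = -0.0009928
Back-substitute: b = ∂h/∂y = +0.0009567.
Flow = −∇h = (+0.0009928 east, -0.0009567 north), which points southeast.

SE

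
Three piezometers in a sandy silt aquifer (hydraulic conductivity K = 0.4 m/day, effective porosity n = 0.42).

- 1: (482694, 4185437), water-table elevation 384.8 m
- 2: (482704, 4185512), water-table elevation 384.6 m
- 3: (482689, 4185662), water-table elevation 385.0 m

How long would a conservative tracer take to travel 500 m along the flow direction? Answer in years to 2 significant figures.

63 years

Differences from 1: to 2 (Δx, Δy, Δh) = (10, 75, -0.2); to 3 = (-5, 225, +0.2).
Solve a·Δx + b·Δy = Δh: det = 10·225 − (-5)·75 = 2625.
∂h/∂x = [(-0.2)·225 − (+0.2)·75] / 2625 = -0.02286
∂h/∂y = [10·(+0.2) − (-5)·(-0.2)] / 2625 = +0.0003810
|∇h| = √(-0.02286² + 0.0003810²) = 0.02286
Seepage velocity v = K·i/n = 0.4 × 0.02286 / 0.42 = 0.02177 m/day.
t = 500 / 0.02177 = 2.297e+04 days = 62.9 years.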